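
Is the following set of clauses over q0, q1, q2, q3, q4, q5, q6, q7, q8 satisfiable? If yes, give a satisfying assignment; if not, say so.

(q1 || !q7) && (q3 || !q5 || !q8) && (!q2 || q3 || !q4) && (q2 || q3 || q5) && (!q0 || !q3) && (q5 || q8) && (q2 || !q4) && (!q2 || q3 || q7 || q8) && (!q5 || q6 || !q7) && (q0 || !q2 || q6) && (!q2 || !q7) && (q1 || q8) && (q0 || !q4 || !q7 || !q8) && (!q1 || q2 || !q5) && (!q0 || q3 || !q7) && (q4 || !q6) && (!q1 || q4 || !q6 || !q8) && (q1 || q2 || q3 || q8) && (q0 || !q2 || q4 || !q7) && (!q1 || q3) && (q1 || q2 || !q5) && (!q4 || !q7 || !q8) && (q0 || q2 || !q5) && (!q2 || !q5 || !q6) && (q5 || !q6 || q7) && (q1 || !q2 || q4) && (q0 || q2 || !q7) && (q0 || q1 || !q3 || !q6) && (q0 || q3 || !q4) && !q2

Unit clause (!q2) forces q2 = False.
In (q2 || !q4) only !q4 is left, so q4 = False.
In (q4 || !q6) only !q6 is left, so q6 = False.
Set q0 = False.
  then (q0 || q2 || !q5) forces q5 = False.
  then (q0 || q2 || !q7) forces q7 = False.
  then (q2 || q3 || q5) forces q3 = True.
  then (q5 || q8) forces q8 = True.
Set q1 = True.
All clauses satisfied.

q0=F, q1=T, q2=F, q3=T, q4=F, q5=F, q6=F, q7=F, q8=T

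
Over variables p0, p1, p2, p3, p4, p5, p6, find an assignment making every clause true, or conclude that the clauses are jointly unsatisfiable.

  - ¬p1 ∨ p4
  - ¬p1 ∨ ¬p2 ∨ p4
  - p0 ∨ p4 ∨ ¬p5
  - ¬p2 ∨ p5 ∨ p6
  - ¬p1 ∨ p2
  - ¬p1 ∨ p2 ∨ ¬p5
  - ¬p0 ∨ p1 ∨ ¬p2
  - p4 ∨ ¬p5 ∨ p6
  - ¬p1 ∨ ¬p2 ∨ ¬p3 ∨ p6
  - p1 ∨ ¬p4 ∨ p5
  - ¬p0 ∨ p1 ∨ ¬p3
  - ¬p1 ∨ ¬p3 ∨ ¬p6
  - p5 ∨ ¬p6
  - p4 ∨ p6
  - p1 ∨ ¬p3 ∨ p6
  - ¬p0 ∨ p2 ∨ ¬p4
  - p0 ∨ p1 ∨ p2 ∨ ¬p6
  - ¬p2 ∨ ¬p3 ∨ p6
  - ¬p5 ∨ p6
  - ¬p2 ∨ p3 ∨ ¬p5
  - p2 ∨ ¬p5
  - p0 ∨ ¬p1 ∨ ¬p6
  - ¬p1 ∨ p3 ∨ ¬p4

Set p0 = False.
Try p1 = True:
  (¬p1 ∨ p4) forces p4 = True.
  (¬p1 ∨ p2) forces p2 = True.
  (p0 ∨ ¬p1 ∨ ¬p6) forces p6 = False.
  (¬p2 ∨ p5 ∨ p6) forces p5 = True.
  clause (¬p5 ∨ p6) is falsified — backtrack.
So p1 = False.
Set p2 = True.
Set p3 = True.
  then (p1 ∨ ¬p3 ∨ p6) forces p6 = True.
  then (p5 ∨ ¬p6) forces p5 = True.
  then (p0 ∨ p4 ∨ ¬p5) forces p4 = True.
All clauses satisfied.

p0: False, p1: False, p2: True, p3: True, p4: True, p5: True, p6: True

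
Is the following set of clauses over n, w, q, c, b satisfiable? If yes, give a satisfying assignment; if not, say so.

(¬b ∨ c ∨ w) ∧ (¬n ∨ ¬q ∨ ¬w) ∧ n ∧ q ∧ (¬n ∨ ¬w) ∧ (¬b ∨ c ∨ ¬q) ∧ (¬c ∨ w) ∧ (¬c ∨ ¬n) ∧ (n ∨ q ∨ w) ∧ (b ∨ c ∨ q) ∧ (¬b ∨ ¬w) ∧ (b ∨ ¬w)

Unit clause (n) forces n = True.
Unit clause (q) forces q = True.
In (¬n ∨ ¬w) only ¬w is left, so w = False.
In (¬c ∨ w) only ¬c is left, so c = False.
In (¬b ∨ c ∨ w) only ¬b is left, so b = False.
All clauses satisfied.

n=T; w=F; q=T; c=F; b=F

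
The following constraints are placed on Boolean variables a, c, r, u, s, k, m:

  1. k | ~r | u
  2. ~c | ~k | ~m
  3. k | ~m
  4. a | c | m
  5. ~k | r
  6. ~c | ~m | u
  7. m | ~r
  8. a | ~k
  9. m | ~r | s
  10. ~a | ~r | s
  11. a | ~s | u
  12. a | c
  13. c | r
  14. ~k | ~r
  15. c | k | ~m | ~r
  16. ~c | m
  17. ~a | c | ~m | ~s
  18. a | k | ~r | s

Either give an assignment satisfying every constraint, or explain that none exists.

Case k = True:
  (~k | r) forces r = True.
  Clause (~k | ~r) is falsified — contradiction.
Case k = False:
  (k | ~m) forces m = False.
  (m | ~r) forces r = False.
  (c | r) forces c = True.
  Clause (~c | m) is falsified — contradiction.
Both cases fail, so the formula is unsatisfiable.

Unsatisfiable — no assignment works.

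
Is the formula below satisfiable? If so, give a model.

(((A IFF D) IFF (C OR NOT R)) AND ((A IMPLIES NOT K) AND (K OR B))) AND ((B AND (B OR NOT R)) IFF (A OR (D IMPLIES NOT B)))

R = False; K = True; B = True; C = True; D = False; A = False

  ((A IFF D) IFF (C OR NOT R)) AND ((A IMPLIES NOT K) AND (K OR B)) = True
    (A IFF D) IFF (C OR NOT R) = True
      A IFF D = True
      C OR NOT R = True
        NOT R = True
    (A IMPLIES NOT K) AND (K OR B) = True
      A IMPLIES NOT K = True
        NOT K = False
      K OR B = True
  (B AND (B OR NOT R)) IFF (A OR (D IMPLIES NOT B)) = True
    B AND (B OR NOT R) = True
      B OR NOT R = True
        NOT R = True
    A OR (D IMPLIES NOT B) = True
      D IMPLIES NOT B = True
        NOT B = False
Both conjuncts True, so the formula holds.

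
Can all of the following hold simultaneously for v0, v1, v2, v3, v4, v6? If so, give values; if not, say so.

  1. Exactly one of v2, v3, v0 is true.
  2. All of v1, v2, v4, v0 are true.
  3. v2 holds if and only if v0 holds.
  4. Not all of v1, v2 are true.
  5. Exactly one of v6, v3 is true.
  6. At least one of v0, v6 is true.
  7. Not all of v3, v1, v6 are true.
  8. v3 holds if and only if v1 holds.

The formula is unsatisfiable.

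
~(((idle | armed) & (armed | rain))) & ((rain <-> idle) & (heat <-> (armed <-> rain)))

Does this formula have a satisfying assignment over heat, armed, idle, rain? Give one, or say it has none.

heat: True; armed: False; idle: False; rain: False

  ~(((idle | armed) & (armed | rain))) = True
    (idle | armed) & (armed | rain) = False
      idle | armed = False
      armed | rain = False
  (rain <-> idle) & (heat <-> (armed <-> rain)) = True
    rain <-> idle = True
    heat <-> (armed <-> rain) = True
      armed <-> rain = True
Both conjuncts True, so the formula holds.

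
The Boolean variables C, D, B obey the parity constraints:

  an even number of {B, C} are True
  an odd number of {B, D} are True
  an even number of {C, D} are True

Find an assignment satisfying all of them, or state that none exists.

Adding constraints 1, 2, 3 mod 2: every variable appears an even number of times on the left, so the left side is 0.
But the right sides sum to 1 (mod 2). 0 ≠ 1 — the system is inconsistent.

Unsatisfiable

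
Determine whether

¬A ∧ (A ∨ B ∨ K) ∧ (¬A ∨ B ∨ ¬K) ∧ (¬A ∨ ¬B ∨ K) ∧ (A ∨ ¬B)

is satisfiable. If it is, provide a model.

K: True, B: False, A: False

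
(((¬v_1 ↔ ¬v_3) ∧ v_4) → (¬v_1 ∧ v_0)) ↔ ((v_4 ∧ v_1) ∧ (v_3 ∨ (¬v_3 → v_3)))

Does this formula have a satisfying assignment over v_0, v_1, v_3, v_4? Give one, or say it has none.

v_0: False, v_1: False, v_3: False, v_4: True

  (((¬v_1 ↔ ¬v_3) ∧ v_4) → (¬v_1 ∧ v_0)) ↔ ((v_4 ∧ v_1) ∧ (v_3 ∨ (¬v_3 → v_3))) = True
    ((¬v_1 ↔ ¬v_3) ∧ v_4) → (¬v_1 ∧ v_0) = False
      (¬v_1 ↔ ¬v_3) ∧ v_4 = True
        ¬v_1 ↔ ¬v_3 = True
          ¬v_1 = True
          ¬v_3 = True
      ¬v_1 ∧ v_0 = False
        ¬v_1 = True
    (v_4 ∧ v_1) ∧ (v_3 ∨ (¬v_3 → v_3)) = False
      v_4 ∧ v_1 = False
      v_3 ∨ (¬v_3 → v_3) = False
        ¬v_3 → v_3 = False
          ¬v_3 = True
The formula evaluates to True.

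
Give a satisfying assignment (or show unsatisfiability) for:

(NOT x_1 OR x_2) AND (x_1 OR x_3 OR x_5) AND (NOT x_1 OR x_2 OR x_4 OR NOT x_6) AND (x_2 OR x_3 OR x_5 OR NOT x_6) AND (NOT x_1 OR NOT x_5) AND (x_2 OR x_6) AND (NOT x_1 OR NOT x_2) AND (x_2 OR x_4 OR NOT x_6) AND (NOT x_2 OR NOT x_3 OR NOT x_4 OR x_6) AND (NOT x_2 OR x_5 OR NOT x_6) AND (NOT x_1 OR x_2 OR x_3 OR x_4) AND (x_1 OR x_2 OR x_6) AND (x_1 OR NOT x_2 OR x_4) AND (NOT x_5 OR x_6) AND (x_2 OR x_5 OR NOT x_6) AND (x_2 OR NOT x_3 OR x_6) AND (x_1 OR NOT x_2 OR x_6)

x_1 = False; x_2 = False; x_3 = True; x_4 = True; x_5 = True; x_6 = True

Try x_1 = True:
  (NOT x_1 OR x_2) forces x_2 = True.
  clause (NOT x_1 OR NOT x_2) is falsified — backtrack.
So x_1 = False.
Set x_2 = False.
  then (x_2 OR x_6) forces x_6 = True.
  then (x_2 OR x_4 OR NOT x_6) forces x_4 = True.
  then (x_2 OR x_5 OR NOT x_6) forces x_5 = True.
Set x_3 = True.
All clauses satisfied.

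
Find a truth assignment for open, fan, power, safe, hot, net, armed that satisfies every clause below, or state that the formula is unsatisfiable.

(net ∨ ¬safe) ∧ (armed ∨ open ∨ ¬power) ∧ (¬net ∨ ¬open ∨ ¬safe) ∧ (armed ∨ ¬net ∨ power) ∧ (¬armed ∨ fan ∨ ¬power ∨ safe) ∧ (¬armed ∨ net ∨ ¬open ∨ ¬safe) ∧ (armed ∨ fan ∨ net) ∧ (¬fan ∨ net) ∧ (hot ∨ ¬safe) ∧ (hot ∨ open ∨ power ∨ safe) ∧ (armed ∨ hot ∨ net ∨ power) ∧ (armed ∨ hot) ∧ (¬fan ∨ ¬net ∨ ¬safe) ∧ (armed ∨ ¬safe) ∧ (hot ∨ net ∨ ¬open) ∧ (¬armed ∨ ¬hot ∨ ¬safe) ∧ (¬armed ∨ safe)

Set open = True.
Set fan = True.
  then (¬fan ∨ net) forces net = True.
  then (¬fan ∨ ¬net ∨ ¬safe) forces safe = False.
  then (¬armed ∨ safe) forces armed = False.
  then (armed ∨ ¬net ∨ power) forces power = True.
  then (armed ∨ hot) forces hot = True.
All clauses satisfied.

open = True, fan = True, power = True, safe = False, hot = True, net = True, armed = False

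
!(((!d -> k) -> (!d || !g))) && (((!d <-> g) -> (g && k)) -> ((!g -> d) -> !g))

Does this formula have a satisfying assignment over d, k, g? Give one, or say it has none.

No satisfying assignment exists.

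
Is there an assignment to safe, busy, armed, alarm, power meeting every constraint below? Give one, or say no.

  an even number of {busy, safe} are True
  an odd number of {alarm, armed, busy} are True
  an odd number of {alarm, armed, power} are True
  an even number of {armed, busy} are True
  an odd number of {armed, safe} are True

Adding constraints 1, 4, 5 mod 2: every variable appears an even number of times on the left, so the left side is 0.
But the right sides sum to 1 (mod 2). 0 ≠ 1 — the system is inconsistent.

UNSATISFIABLE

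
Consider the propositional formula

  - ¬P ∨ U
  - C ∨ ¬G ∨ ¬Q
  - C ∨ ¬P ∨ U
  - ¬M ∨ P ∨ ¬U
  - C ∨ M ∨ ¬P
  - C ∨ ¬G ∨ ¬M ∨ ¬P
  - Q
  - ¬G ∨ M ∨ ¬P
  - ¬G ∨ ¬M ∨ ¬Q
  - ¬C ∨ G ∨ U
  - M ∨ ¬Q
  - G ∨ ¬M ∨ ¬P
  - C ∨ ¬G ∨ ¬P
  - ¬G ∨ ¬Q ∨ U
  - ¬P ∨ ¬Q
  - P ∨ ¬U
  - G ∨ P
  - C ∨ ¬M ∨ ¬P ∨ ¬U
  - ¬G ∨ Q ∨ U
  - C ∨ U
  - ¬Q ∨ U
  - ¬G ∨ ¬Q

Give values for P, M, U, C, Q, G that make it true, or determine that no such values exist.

Case Q = True:
  (M ∨ ¬Q) forces M = True.
  (¬G ∨ ¬M ∨ ¬Q) forces G = False.
  (G ∨ ¬M ∨ ¬P) forces P = False.
  Clause (G ∨ P) is falsified — contradiction.
Case Q = False:
  Clause (Q) is falsified — contradiction.
Both cases fail, so the formula is unsatisfiable.

The formula is unsatisfiable.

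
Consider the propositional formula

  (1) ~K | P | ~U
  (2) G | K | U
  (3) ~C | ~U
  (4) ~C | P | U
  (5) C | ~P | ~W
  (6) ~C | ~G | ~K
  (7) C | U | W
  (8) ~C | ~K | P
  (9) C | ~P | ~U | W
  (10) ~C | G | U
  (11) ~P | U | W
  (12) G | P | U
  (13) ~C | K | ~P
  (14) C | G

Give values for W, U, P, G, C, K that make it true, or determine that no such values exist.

Set W = True.
Set U = False.
Try P = True:
  (C | ~P | ~W) forces C = True.
  (~C | G | U) forces G = True.
  (~C | ~G | ~K) forces K = False.
  clause (~C | K | ~P) is falsified — backtrack.
So P = False.
  then (~C | P | U) forces C = False.
  then (G | P | U) forces G = True.
Set K = True.
All clauses satisfied.

W: True, U: False, P: False, G: True, C: False, K: True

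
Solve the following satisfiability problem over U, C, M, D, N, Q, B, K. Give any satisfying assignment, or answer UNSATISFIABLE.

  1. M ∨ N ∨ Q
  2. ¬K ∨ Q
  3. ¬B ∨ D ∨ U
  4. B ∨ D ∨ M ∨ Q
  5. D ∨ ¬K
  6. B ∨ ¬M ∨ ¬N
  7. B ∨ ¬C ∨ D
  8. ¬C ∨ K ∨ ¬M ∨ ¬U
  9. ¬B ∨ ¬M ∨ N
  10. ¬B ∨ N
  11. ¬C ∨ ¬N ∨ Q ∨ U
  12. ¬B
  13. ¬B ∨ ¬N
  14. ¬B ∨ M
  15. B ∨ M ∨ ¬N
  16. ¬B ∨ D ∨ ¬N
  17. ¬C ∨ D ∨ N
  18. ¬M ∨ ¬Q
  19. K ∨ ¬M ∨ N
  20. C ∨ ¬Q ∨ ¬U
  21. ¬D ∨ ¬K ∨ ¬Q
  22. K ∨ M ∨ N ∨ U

Unit clause (¬B) forces B = False.
Set U = True.
Set C = True.
  then (B ∨ ¬C ∨ D) forces D = True.
Try M = True:
  (B ∨ ¬M ∨ ¬N) forces N = False.
  (¬C ∨ K ∨ ¬M ∨ ¬U) forces K = True.
  (¬K ∨ Q) forces Q = True.
  clause (¬M ∨ ¬Q) is falsified — backtrack.
So M = False.
  then (B ∨ M ∨ ¬N) forces N = False.
  then (M ∨ N ∨ Q) forces Q = True.
  then (¬D ∨ ¬K ∨ ¬Q) forces K = False.
All clauses satisfied.

U=T, C=T, M=F, D=T, N=F, Q=T, B=F, K=F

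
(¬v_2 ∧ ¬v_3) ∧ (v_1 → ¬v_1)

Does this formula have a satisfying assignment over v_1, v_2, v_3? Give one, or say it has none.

v_1 = False, v_2 = False, v_3 = False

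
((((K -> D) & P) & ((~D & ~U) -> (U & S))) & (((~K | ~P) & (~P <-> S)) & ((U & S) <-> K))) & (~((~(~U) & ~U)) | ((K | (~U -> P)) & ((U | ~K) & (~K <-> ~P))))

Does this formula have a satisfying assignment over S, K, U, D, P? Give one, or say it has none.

S = False; K = False; U = False; D = True; P = True

  (((K -> D) & P) & ((~D & ~U) -> (U & S))) & (((~K | ~P) & (~P <-> S)) & ((U & S) <-> K)) = True
    ((K -> D) & P) & ((~D & ~U) -> (U & S)) = True
      (K -> D) & P = True
        K -> D = True
      (~D & ~U) -> (U & S) = True
        ~D & ~U = False
          ~D = False
          ~U = True
        U & S = False
    ((~K | ~P) & (~P <-> S)) & ((U & S) <-> K) = True
      (~K | ~P) & (~P <-> S) = True
        ~K | ~P = True
          ~K = True
          ~P = False
        ~P <-> S = True
          ~P = False
      (U & S) <-> K = True
        U & S = False
  ~((~(~U) & ~U)) | ((K | (~U -> P)) & ((U | ~K) & (~K <-> ~P))) = True
    ~((~(~U) & ~U)) = True
      ~(~U) & ~U = False
        ~(~U) = False
          ~U = True
        ~U = True
    (K | (~U -> P)) & ((U | ~K) & (~K <-> ~P)) = False
      K | (~U -> P) = True
        ~U -> P = True
          ~U = True
      (U | ~K) & (~K <-> ~P) = False
        U | ~K = True
          ~K = True
        ~K <-> ~P = False
          ~K = True
          ~P = False
Both conjuncts True, so the formula holds.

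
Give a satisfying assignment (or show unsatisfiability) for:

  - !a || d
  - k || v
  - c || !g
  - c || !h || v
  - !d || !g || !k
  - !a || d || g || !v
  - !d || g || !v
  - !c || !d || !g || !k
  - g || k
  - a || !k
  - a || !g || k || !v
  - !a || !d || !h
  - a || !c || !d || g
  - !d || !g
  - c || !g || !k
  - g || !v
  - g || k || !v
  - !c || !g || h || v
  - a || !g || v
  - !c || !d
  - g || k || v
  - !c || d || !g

k = True; d = True; v = False; g = False; c = False; h = False; a = True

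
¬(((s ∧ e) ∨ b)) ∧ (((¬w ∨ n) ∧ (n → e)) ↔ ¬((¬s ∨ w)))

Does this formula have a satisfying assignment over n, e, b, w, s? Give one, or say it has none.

n = False, e = False, b = False, w = True, s = True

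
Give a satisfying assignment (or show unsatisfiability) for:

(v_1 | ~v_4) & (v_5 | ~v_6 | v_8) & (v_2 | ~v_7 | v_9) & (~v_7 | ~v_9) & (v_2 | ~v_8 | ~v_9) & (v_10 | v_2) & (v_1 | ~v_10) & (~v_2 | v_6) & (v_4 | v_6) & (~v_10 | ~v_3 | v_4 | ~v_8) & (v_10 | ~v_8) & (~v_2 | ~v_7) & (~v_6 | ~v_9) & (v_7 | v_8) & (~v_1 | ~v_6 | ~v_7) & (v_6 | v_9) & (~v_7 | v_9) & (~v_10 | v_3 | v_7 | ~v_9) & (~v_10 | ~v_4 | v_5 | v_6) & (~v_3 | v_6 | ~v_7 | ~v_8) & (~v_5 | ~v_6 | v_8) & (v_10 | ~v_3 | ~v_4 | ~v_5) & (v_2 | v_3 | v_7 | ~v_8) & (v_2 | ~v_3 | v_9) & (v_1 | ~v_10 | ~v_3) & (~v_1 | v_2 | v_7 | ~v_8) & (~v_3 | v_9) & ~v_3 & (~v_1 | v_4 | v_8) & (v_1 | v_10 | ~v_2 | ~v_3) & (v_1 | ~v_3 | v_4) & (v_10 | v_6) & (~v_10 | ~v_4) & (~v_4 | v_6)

Unit clause (~v_3) forces v_3 = False.
Set v_1 = True.
Set v_2 = True.
  then (~v_2 | v_6) forces v_6 = True.
  then (~v_2 | ~v_7) forces v_7 = False.
  then (~v_6 | ~v_9) forces v_9 = False.
  then (v_7 | v_8) forces v_8 = True.
  then (v_10 | ~v_8) forces v_10 = True.
  then (~v_10 | ~v_4) forces v_4 = False.
Set v_5 = False.
All clauses satisfied.

v_1: True, v_2: True, v_3: False, v_4: False, v_5: False, v_6: True, v_7: False, v_8: True, v_9: False, v_10: True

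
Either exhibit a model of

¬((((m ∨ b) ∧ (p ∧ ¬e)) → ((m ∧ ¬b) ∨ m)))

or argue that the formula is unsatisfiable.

p = True, b = True, m = False, e = False

  ¬((((m ∨ b) ∧ (p ∧ ¬e)) → ((m ∧ ¬b) ∨ m))) = True
    ((m ∨ b) ∧ (p ∧ ¬e)) → ((m ∧ ¬b) ∨ m) = False
      (m ∨ b) ∧ (p ∧ ¬e) = True
        m ∨ b = True
        p ∧ ¬e = True
          ¬e = True
      (m ∧ ¬b) ∨ m = False
        m ∧ ¬b = False
          ¬b = False
The formula evaluates to True.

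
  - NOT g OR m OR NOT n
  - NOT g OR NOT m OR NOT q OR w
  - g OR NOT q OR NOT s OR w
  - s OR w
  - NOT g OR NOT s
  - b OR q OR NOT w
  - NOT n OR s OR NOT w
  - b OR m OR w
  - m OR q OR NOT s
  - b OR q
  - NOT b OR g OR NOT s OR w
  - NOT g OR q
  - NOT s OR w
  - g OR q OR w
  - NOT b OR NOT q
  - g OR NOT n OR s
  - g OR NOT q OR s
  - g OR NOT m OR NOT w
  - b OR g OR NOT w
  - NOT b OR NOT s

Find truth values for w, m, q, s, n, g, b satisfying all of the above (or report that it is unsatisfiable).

w: True, m: False, q: True, s: False, n: False, g: True, b: False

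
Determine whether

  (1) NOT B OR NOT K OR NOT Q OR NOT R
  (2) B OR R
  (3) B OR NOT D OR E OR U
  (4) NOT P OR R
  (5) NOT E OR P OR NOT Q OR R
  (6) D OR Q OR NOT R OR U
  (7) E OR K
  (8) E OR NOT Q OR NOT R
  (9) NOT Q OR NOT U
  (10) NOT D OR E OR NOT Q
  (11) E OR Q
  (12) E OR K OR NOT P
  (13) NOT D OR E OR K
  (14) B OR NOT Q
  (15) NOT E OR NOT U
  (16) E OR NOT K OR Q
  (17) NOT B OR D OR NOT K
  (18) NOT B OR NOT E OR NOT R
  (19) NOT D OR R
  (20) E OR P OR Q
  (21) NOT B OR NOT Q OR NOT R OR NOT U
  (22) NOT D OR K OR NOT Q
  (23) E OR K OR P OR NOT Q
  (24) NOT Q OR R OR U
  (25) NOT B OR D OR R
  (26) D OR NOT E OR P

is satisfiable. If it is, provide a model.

Q = False; K = True; P = False; R = True; D = True; E = True; U = False; B = False

Set Q = False.
  then (E OR Q) forces E = True.
  then (NOT E OR NOT U) forces U = False.
Set K = True.
Set P = False.
  then (D OR NOT E OR P) forces D = True.
  then (NOT D OR R) forces R = True.
  then (NOT B OR NOT E OR NOT R) forces B = False.
All clauses satisfied.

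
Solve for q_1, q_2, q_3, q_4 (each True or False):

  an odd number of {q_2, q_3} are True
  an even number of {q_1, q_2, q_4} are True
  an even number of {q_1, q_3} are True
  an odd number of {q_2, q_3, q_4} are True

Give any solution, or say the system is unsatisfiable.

The formula is unsatisfiable.

Adding constraints 2, 3, 4 mod 2: every variable appears an even number of times on the left, so the left side is 0.
But the right sides sum to 1 (mod 2). 0 ≠ 1 — the system is inconsistent.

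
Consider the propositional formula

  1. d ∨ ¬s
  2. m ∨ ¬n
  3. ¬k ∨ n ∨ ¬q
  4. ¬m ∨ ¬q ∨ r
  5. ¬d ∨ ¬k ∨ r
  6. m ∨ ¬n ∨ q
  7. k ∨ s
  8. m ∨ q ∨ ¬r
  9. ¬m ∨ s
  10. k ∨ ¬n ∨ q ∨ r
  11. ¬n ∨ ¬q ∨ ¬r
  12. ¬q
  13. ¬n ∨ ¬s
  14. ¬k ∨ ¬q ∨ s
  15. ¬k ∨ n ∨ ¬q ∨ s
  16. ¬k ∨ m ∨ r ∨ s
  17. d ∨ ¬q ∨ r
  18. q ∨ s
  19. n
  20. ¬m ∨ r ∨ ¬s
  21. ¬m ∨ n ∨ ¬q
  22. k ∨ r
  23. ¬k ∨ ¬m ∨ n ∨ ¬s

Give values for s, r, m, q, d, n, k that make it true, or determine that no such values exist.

Unsatisfiable

Case n = True:
  (m ∨ ¬n) forces m = True.
  (¬m ∨ s) forces s = True.
  Clause (¬n ∨ ¬s) is falsified — contradiction.
Case n = False:
  Clause (n) is falsified — contradiction.
Both cases fail, so the formula is unsatisfiable.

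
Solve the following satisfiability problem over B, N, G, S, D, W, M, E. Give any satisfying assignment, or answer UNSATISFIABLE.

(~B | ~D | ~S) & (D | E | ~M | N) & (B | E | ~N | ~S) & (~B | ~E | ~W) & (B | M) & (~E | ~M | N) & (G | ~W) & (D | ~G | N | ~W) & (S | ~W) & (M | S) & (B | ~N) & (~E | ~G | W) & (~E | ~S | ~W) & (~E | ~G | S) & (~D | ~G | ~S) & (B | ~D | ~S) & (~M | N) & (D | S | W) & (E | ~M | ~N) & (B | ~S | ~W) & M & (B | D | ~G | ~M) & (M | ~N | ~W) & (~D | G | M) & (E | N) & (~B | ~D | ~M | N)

Unit clause (M) forces M = True.
In (~M | N) only N is left, so N = True.
In (E | ~M | ~N) only E is left, so E = True.
In (B | ~N) only B is left, so B = True.
In (~B | ~E | ~W) only ~W is left, so W = False.
In (~E | ~G | W) only ~G is left, so G = False.
Set S = True.
  then (~B | ~D | ~S) forces D = False.
All clauses satisfied.

B = True, N = True, G = False, S = True, D = False, W = False, M = True, E = True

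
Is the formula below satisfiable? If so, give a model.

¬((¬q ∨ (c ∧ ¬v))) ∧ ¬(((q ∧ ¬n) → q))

The conjunct ¬(((q ∧ ¬n) → q)) is unsatisfiable on its own:
  n=F, q=F: evaluates to False.
  n=F, q=T: evaluates to False.
  n=T, q=F: evaluates to False.
  n=T, q=T: evaluates to False.
So the whole conjunction is unsatisfiable.

The formula is unsatisfiable.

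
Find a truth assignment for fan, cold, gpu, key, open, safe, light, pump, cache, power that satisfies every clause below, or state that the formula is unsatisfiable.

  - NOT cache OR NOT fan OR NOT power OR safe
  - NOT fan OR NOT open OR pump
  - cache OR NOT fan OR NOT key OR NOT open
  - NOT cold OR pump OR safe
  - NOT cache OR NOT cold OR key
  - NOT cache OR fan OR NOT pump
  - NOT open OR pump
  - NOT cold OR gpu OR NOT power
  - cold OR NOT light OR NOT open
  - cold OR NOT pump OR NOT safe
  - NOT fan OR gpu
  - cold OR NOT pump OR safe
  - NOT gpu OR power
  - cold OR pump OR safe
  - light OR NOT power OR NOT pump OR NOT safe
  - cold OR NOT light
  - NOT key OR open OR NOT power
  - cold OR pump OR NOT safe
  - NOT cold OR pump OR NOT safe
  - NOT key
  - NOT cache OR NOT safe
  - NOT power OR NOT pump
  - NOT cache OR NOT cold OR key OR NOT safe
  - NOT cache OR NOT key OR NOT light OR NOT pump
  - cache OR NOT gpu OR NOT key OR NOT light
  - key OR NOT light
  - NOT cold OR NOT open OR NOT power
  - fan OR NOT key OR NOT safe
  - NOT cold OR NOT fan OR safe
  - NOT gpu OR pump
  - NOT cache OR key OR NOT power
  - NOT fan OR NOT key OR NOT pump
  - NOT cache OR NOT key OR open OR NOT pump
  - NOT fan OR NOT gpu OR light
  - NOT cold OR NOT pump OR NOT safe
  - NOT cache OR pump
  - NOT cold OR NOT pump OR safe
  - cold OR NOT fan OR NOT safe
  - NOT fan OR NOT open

Unsatisfiable — no assignment works.

Case safe = True:
  (NOT key) forces key = False.
  (NOT cache OR NOT safe) forces cache = False.
  (key OR NOT light) forces light = False.
  If pump = True:
    (cold OR NOT pump OR NOT safe) forces cold = True.
    clause (NOT cold OR NOT pump OR NOT safe) is falsified.
  If pump = False:
    (NOT open OR pump) forces open = False.
    (cold OR pump OR NOT safe) forces cold = True.
    clause (NOT cold OR pump OR NOT safe) is falsified.
  Every sub-case reaches a contradiction.
Case safe = False:
  (NOT key) forces key = False.
  (key OR NOT light) forces light = False.
  If pump = True:
    (cold OR NOT pump OR safe) forces cold = True.
    clause (NOT cold OR NOT pump OR safe) is falsified.
  If pump = False:
    (NOT cold OR pump OR safe) forces cold = False.
    clause (cold OR pump OR safe) is falsified.
  Every sub-case reaches a contradiction.
Both cases fail, so the formula is unsatisfiable.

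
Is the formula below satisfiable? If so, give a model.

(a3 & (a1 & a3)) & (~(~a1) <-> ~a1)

The conjunct ~(~a1) <-> ~a1 is unsatisfiable on its own:
  a1=F: evaluates to False.
  a1=T: evaluates to False.
So the whole conjunction is unsatisfiable.

No satisfying assignment exists.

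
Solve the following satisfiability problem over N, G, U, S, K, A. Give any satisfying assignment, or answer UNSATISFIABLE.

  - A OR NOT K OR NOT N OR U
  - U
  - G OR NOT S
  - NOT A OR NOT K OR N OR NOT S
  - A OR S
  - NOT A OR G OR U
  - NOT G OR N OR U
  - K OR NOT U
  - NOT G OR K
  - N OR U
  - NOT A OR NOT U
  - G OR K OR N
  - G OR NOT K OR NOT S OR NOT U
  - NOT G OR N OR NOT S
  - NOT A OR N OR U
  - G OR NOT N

Unit clause (U) forces U = True.
In (K OR NOT U) only K is left, so K = True.
In (NOT A OR NOT U) only NOT A is left, so A = False.
In (A OR S) only S is left, so S = True.
In (G OR NOT K OR NOT S OR NOT U) only G is left, so G = True.
In (NOT G OR N OR NOT S) only N is left, so N = True.
All clauses satisfied.

N = True, G = True, U = True, S = True, K = True, A = False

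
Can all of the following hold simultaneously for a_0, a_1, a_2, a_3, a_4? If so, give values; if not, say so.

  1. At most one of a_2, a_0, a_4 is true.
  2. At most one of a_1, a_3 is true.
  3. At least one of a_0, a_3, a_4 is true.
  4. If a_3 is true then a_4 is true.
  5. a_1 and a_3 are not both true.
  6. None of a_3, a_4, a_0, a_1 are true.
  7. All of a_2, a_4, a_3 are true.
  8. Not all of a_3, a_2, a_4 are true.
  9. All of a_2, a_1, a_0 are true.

Case a_0 = True:
  Constraint (6) is violated (a_0=T) — contradiction.
Case a_0 = False:
  Constraint (9) is violated (a_0=F) — contradiction.
Both cases fail — unsatisfiable.

Unsatisfiable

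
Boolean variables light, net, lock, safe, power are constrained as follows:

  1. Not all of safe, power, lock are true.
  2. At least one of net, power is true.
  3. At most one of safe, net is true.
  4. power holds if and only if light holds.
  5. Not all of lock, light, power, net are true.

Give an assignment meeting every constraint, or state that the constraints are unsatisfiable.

light: True, net: True, lock: False, safe: False, power: True

  (1) {safe, power, lock}: 1/3 true — not all ✓
  (2) {net, power}: 2 true — at least one ✓
  (3) {safe, net}: 1 true — at most one ✓
  (4) power=T, light=T — same ✓
  (5) {lock, light, power, net}: 3/4 true — not all ✓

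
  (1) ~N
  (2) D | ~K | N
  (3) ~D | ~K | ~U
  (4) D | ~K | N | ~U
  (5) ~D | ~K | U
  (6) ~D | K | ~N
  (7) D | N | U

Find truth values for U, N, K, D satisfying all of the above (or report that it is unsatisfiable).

Unit clause (~N) forces N = False.
Set U = True.
Try K = True:
  (D | ~K | N) forces D = True.
  clause (~D | ~K | ~U) is falsified — backtrack.
So K = False.
Set D = True.
Check each clause:
  (~N): ~N holds.
  (D | ~K | N): D holds.
  (~D | ~K | ~U): ~K holds.
  (D | ~K | N | ~U): D holds.
  (~D | ~K | U): ~K holds.
  (~D | K | ~N): ~N holds.
  (D | N | U): D holds.
All clauses satisfied.

U: True; N: False; K: False; D: True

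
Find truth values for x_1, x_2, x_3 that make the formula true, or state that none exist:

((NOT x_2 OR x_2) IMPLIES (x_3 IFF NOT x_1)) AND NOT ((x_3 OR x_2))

x_1 = True, x_2 = False, x_3 = False

  (NOT x_2 OR x_2) IMPLIES (x_3 IFF NOT x_1) = True
    NOT x_2 OR x_2 = True
      NOT x_2 = True
    x_3 IFF NOT x_1 = True
      NOT x_1 = False
  NOT ((x_3 OR x_2)) = True
    x_3 OR x_2 = False
Both conjuncts True, so the formula holds.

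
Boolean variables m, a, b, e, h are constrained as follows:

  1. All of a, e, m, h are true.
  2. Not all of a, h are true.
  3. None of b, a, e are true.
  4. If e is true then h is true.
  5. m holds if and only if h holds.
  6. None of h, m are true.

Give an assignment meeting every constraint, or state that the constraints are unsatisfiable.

The formula is unsatisfiable.

Case m = True:
  Constraint (6) is violated (m=T) — contradiction.
Case m = False:
  Constraint (1) is violated (m=F) — contradiction.
Both cases fail — unsatisfiable.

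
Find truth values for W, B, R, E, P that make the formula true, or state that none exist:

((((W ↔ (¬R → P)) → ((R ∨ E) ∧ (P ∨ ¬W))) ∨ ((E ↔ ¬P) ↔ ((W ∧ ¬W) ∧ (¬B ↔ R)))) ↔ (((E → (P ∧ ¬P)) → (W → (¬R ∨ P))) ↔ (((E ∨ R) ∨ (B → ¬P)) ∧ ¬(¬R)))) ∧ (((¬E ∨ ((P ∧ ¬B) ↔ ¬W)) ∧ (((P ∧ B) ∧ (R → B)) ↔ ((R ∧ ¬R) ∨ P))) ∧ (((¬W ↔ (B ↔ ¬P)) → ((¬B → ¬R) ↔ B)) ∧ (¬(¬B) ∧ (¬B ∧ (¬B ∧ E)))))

Case B = True: the conjunct ¬B is False.
Case B = False: the conjunct ¬(¬B) becomes ¬(¬False) = False.
Both cases fail — unsatisfiable.

No satisfying assignment exists.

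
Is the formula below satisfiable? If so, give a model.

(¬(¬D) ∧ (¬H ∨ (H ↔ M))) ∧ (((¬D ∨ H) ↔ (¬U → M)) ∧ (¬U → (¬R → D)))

R: False; H: False; D: True; U: False; M: False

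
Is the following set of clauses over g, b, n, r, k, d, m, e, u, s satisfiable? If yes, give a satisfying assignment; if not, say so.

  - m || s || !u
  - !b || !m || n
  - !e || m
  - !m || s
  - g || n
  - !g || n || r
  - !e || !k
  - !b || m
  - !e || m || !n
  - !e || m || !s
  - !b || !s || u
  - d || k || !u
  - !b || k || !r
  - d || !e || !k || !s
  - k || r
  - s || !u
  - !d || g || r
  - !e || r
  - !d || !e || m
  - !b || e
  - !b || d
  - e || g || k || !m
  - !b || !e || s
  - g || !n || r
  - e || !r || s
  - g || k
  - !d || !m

g=T, b=F, n=T, r=T, k=T, d=F, m=T, e=F, u=F, s=T

Set g = True.
Set b = False.
Set n = True.
Set r = True.
Set k = True.
  then (!e || !k) forces e = False.
  then (e || !r || s) forces s = True.
Set d = False.
Set m = True.
Set u = False.
All clauses satisfied.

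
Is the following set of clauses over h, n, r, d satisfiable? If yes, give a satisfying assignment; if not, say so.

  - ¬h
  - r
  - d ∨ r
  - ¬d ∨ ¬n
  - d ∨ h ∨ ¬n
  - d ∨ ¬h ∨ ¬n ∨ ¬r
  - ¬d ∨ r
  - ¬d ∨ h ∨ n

h=F, n=F, r=T, d=F

Unit clause (¬h) forces h = False.
Unit clause (r) forces r = True.
Try n = True:
  (¬d ∨ ¬n) forces d = False.
  clause (d ∨ h ∨ ¬n) is falsified — backtrack.
So n = False.
  then (¬d ∨ h ∨ n) forces d = False.
Check each clause:
  (¬h): ¬h holds.
  (r): r holds.
  (d ∨ r): r holds.
  (¬d ∨ ¬n): ¬d holds.
  (d ∨ h ∨ ¬n): ¬n holds.
  (d ∨ ¬h ∨ ¬n ∨ ¬r): ¬h holds.
  (¬d ∨ r): ¬d holds.
  (¬d ∨ h ∨ n): ¬d holds.
All clauses satisfied.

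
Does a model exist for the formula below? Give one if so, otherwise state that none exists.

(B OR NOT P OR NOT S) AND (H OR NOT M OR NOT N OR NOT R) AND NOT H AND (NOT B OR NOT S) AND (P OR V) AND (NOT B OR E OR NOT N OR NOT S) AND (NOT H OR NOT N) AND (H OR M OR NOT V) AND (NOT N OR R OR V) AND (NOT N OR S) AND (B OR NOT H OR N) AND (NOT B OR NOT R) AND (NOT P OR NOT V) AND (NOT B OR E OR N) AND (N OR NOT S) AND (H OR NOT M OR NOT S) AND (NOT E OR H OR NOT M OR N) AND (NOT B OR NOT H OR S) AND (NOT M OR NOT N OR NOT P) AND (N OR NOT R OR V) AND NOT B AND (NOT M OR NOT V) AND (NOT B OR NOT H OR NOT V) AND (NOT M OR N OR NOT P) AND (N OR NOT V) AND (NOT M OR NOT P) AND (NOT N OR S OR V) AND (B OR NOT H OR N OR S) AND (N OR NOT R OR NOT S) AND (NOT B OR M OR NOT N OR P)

Unit clause (NOT H) forces H = False.
Unit clause (NOT B) forces B = False.
Try V = True:
  (H OR M OR NOT V) forces M = True.
  clause (NOT M OR NOT V) is falsified — backtrack.
So V = False.
  then (P OR V) forces P = True.
  then (NOT M OR NOT P) forces M = False.
  then (B OR NOT P OR NOT S) forces S = False.
  then (NOT N OR S) forces N = False.
  then (N OR NOT R OR V) forces R = False.
Set E = False.
All clauses satisfied.

V=F; H=F; M=F; S=F; P=T; B=F; N=F; R=F; E=F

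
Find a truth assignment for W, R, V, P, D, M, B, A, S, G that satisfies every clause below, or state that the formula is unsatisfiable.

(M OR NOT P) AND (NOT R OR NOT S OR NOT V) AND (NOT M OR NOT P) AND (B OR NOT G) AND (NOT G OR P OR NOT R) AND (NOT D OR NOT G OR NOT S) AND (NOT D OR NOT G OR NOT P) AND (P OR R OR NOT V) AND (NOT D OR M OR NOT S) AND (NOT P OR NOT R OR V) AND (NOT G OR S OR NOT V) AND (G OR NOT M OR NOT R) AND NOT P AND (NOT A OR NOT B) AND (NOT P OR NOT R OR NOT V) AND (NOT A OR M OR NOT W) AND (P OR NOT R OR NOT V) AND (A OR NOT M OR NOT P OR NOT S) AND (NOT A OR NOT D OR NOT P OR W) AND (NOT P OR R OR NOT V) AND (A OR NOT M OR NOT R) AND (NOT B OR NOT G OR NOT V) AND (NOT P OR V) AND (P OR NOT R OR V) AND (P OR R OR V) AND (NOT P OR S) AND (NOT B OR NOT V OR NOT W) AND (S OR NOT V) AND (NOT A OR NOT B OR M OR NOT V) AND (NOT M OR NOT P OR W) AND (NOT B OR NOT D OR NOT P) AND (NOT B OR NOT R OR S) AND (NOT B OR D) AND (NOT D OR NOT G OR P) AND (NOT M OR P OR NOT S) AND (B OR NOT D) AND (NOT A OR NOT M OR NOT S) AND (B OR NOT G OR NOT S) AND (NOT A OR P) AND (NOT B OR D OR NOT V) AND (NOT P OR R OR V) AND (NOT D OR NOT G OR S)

No satisfying assignment exists.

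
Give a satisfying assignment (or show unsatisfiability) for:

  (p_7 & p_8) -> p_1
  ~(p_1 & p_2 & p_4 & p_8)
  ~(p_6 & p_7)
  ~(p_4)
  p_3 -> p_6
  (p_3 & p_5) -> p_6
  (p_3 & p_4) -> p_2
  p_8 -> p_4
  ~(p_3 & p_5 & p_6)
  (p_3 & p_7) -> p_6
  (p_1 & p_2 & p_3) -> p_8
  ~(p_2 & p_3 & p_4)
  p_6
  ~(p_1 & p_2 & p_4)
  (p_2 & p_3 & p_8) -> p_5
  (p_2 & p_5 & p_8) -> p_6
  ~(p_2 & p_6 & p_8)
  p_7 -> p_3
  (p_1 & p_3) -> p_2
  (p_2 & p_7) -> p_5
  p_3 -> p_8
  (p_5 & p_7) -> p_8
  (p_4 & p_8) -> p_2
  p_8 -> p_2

Unit clause (p_6) forces p_6 = True.
In (~p_6 | ~p_7) only ~p_7 is left, so p_7 = False.
Unit clause (~p_4) forces p_4 = False.
In (p_4 | ~p_8) only ~p_8 is left, so p_8 = False.
In (~p_3 | p_8) only ~p_3 is left, so p_3 = False.
Set p_1 = False.
Set p_2 = True.
Set p_5 = False.
All clauses satisfied.

p_1 = False; p_2 = True; p_3 = False; p_4 = False; p_5 = False; p_6 = True; p_7 = False; p_8 = False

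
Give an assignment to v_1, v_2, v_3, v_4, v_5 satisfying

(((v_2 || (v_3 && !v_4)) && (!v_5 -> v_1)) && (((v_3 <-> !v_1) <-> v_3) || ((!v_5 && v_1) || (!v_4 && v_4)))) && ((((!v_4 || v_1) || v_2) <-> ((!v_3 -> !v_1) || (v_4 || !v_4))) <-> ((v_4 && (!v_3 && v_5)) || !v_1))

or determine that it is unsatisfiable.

v_1 = False, v_2 = False, v_3 = True, v_4 = False, v_5 = True

  ((v_2 || (v_3 && !v_4)) && (!v_5 -> v_1)) && (((v_3 <-> !v_1) <-> v_3) || ((!v_5 && v_1) || (!v_4 && v_4))) = True
    (v_2 || (v_3 && !v_4)) && (!v_5 -> v_1) = True
      v_2 || (v_3 && !v_4) = True
        v_3 && !v_4 = True
          !v_4 = True
      !v_5 -> v_1 = True
        !v_5 = False
    ((v_3 <-> !v_1) <-> v_3) || ((!v_5 && v_1) || (!v_4 && v_4)) = True
      (v_3 <-> !v_1) <-> v_3 = True
        v_3 <-> !v_1 = True
          !v_1 = True
      (!v_5 && v_1) || (!v_4 && v_4) = False
        !v_5 && v_1 = False
          !v_5 = False
        !v_4 && v_4 = False
          !v_4 = True
  (((!v_4 || v_1) || v_2) <-> ((!v_3 -> !v_1) || (v_4 || !v_4))) <-> ((v_4 && (!v_3 && v_5)) || !v_1) = True
    ((!v_4 || v_1) || v_2) <-> ((!v_3 -> !v_1) || (v_4 || !v_4)) = True
      (!v_4 || v_1) || v_2 = True
        !v_4 || v_1 = True
          !v_4 = True
      (!v_3 -> !v_1) || (v_4 || !v_4) = True
        !v_3 -> !v_1 = True
          !v_3 = False
          !v_1 = True
        v_4 || !v_4 = True
          !v_4 = True
    (v_4 && (!v_3 && v_5)) || !v_1 = True
      v_4 && (!v_3 && v_5) = False
        !v_3 && v_5 = False
          !v_3 = False
      !v_1 = True
Both conjuncts True, so the formula holds.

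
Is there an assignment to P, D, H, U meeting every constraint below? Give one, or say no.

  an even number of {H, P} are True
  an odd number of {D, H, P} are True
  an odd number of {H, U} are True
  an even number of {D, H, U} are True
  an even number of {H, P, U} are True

P=T, D=T, H=T, U=F

{H, P}: 2 true → even ✓
{D, H, P}: 3 true → odd ✓
{H, U}: 1 true → odd ✓
{D, H, U}: 2 true → even ✓
{H, P, U}: 2 true → even ✓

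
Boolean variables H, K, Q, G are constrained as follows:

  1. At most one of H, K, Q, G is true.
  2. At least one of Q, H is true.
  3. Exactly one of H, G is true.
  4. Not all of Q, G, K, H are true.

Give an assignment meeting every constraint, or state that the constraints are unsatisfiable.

H: True; K: False; Q: False; G: False

  (1) {H, K, Q, G}: 1 true — at most one ✓
  (2) {Q, H}: 1 true — at least one ✓
  (3) {H, G}: 1 true — exactly one ✓
  (4) {Q, G, K, H}: 1/4 true — not all ✓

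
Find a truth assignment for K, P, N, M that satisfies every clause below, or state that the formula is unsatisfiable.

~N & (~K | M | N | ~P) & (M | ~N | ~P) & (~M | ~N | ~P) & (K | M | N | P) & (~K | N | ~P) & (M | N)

Unit clause (~N) forces N = False.
In (M | N) only M is left, so M = True.
Set K = True.
  then (~K | N | ~P) forces P = False.
Check each clause:
  (~N): ~N holds.
  (~K | M | N | ~P): M holds.
  (M | ~N | ~P): M holds.
  (~M | ~N | ~P): ~N holds.
  (K | M | N | P): K holds.
  (~K | N | ~P): ~P holds.
  (M | N): M holds.
All clauses satisfied.

K = True, P = False, N = False, M = True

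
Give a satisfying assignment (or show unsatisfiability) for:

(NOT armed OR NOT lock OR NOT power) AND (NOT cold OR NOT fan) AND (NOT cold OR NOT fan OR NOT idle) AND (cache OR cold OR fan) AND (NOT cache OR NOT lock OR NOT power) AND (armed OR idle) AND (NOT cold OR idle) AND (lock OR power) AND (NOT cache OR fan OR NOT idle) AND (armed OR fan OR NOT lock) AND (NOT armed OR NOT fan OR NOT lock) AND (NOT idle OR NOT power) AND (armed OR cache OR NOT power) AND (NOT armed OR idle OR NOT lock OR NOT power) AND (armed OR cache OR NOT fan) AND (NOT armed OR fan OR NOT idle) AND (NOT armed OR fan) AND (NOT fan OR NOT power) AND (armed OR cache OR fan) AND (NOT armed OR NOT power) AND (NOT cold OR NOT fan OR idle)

idle = True; fan = True; lock = True; power = False; cold = False; cache = True; armed = False

Set idle = True.
  then (NOT idle OR NOT power) forces power = False.
  then (lock OR power) forces lock = True.
Try fan = False:
  (NOT cache OR fan OR NOT idle) forces cache = False.
  (cache OR cold OR fan) forces cold = True.
  (armed OR fan OR NOT lock) forces armed = True.
  clause (NOT armed OR fan OR NOT idle) is falsified — backtrack.
So fan = True.
  then (NOT cold OR NOT fan) forces cold = False.
  then (NOT armed OR NOT fan OR NOT lock) forces armed = False.
  then (armed OR cache OR NOT fan) forces cache = True.
All clauses satisfied.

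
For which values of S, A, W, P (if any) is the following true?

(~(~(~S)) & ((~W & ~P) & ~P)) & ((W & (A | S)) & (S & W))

No satisfying assignment exists.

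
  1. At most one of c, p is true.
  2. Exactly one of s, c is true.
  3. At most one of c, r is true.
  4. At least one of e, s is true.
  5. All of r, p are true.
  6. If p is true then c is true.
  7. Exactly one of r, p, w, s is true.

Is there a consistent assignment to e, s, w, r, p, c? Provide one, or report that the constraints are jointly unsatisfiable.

The formula is unsatisfiable.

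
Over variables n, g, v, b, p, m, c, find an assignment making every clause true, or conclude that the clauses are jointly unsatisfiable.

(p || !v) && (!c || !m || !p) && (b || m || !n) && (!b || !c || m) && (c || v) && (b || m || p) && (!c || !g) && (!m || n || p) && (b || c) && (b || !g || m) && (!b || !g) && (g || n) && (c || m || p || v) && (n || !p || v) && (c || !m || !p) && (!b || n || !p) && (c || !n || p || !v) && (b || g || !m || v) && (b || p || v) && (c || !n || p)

n = True; g = False; v = False; b = True; p = False; m = True; c = True

Set n = True.
Try g = True:
  (!c || !g) forces c = False.
  (c || v) forces v = True.
  (p || !v) forces p = True.
  (b || c) forces b = True.
  clause (!b || !g) is falsified — backtrack.
So g = False.
Set v = False.
  then (c || v) forces c = True.
Set b = True.
  then (!b || !c || m) forces m = True.
  then (!c || !m || !p) forces p = False.
All clauses satisfied.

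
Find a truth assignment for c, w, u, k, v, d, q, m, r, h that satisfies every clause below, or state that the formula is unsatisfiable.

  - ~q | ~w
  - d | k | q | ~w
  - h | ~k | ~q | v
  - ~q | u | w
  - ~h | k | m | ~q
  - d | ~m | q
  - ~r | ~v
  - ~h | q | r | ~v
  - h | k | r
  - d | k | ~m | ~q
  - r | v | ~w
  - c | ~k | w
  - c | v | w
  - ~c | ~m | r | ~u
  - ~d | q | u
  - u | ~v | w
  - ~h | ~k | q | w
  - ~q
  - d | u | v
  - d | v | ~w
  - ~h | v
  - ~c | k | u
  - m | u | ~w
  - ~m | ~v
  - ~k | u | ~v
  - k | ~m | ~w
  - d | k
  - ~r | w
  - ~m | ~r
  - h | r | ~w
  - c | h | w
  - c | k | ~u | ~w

Unit clause (~q) forces q = False.
Set c = True.
Set w = False.
  then (~r | w) forces r = False.
Try u = False:
  (~d | q | u) forces d = False.
  (d | ~m | q) forces m = False.
  (u | ~v | w) forces v = False.
  clause (d | u | v) is falsified — backtrack.
So u = True.
  then (~c | ~m | r | ~u) forces m = False.
Set k = True.
  then (~h | ~k | q | w) forces h = False.
Set v = True.
Set d = False.
All clauses satisfied.

c: True; w: False; u: True; k: True; v: True; d: False; q: False; m: False; r: False; h: False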